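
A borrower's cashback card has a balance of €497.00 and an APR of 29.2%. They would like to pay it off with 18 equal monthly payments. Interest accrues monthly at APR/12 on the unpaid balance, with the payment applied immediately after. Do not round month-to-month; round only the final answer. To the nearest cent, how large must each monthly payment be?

Monthly rate r = 29.2%/12 = 2.43333% = 0.0243333.
Level-payment amortization: P = B₀·r / (1 − (1+r)^(−n)) = 497.00·0.0243333 / (1 − 1.02433^(−18)).
Denominator 1 − (1+r)^(−18) = 0.351281176.
P = 12.0937 / 0.351281176 ≈ 34.43.

€34.43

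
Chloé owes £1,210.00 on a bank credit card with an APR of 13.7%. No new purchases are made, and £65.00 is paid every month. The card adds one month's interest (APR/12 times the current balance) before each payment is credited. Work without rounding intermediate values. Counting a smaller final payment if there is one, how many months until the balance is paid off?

Monthly rate r = 13.7%/12 = 1.14167% = 0.0114167.
Recurrence: B ← B·(1+r) − £65.00.
Month 1: interest £13.81; balance after payment £1,158.81.
Month 2: interest £13.23; balance after payment £1,107.04.
Closed form: n = −ln(1 − rB₀/P)/ln(1+r) = −ln(0.78747)/ln(1.01142) ≈ 21.047, so the balance reaches zero during payment 22.

22 months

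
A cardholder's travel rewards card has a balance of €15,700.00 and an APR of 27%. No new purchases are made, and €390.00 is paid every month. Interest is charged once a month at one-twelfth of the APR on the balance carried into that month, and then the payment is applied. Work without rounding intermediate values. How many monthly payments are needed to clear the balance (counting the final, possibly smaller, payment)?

107 payments

Monthly rate r = 27%/12 = 2.25% = 0.0225.
Recurrence: B ← B·(1+r) − €390.00.
Month 1: interest €353.25; balance after payment €15,663.25.
Month 2: interest €352.42; balance after payment €15,625.67.
Closed form: n = −ln(1 − rB₀/P)/ln(1+r) = −ln(0.094231)/ln(1.0225) ≈ 106.155, so the balance reaches zero during payment 107.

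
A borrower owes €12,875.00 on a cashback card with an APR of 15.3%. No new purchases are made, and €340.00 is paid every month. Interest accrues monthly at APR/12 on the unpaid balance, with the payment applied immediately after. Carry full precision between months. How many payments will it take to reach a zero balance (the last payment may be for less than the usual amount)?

53 payments

Monthly rate r = 15.3%/12 = 1.275% = 0.01275.
Recurrence: B ← B·(1+r) − €340.00.
Month 1: interest €164.16; balance after payment €12,699.16.
Month 2: interest €161.91; balance after payment €12,521.07.
Closed form: n = −ln(1 − rB₀/P)/ln(1+r) = −ln(0.51719)/ln(1.01275) ≈ 52.043, so the balance reaches zero during payment 53.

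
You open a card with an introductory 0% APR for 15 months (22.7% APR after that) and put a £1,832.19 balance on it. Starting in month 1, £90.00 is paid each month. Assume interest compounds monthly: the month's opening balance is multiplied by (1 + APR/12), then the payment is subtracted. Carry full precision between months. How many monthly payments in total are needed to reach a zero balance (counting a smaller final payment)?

Promo months 1–15 at r₀ = 0%/12 = 0; months 16+ at r₁ = 22.7%/12 = 0.0189167.
After month 15 (no interest yet): B = £1,832.19 − 15·£90.00 = £482.19.
Then at r₁ with £90.00/mo: n₂ = −ln(1 − r₁·B/P)/ln(1+r₁) ≈ 5.70 → 6 more payments.

21 months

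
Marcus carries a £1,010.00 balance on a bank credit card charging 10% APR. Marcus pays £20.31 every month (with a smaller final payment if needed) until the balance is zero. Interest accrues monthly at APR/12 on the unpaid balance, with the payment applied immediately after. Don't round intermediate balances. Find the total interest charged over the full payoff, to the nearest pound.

£300

Monthly rate r = 10%/12 = 0.833333% = 0.00833333.
Payoff takes n = ⌈−ln(1 − rB₀/P)/ln(1+r)⌉ = ⌈64.483⌉ = 65 payments; the last is £9.84.
Total paid = 64·£20.31 + £9.84 = £1,309.68.
Total interest = total paid − principal = £1,309.68 − £1,010.00 = £299.68.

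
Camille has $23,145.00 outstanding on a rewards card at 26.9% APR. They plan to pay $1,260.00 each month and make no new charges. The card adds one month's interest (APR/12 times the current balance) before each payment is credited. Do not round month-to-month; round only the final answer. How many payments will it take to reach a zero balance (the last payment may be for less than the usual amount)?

24 months

Monthly rate r = 26.9%/12 = 2.24167% = 0.0224167.
Recurrence: B ← B·(1+r) − $1,260.00.
Month 1: interest $518.83; balance after payment $22,403.83.
Month 2: interest $502.22; balance after payment $21,646.05.
Closed form: n = −ln(1 − rB₀/P)/ln(1+r) = −ln(0.58823)/ln(1.02242) ≈ 23.936, so the balance reaches zero during payment 24.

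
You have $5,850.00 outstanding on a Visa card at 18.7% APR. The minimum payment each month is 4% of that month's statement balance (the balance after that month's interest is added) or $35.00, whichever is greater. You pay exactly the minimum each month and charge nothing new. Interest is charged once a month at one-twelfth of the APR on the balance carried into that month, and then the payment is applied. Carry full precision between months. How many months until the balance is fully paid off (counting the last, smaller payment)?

107 months

Monthly rate r = 18.7%/12 = 1.55833% = 0.0155833.
While 4% of the post-interest balance exceeds $35.00, each month B ← (B·(1+r))·(1 − 0.04), i.e. B shrinks by the factor (1+r)·0.96 = 0.97496.
This holds for months 1–76. Entering month 77 the balance is $851.44; 4% of the post-interest balance is now below $35.00, so the flat $35.00 minimum applies from here.
From month 77 a fixed $35.00 at rate r clears $851.44 in 31 more payments. Total: 76 + 31 = 107 months.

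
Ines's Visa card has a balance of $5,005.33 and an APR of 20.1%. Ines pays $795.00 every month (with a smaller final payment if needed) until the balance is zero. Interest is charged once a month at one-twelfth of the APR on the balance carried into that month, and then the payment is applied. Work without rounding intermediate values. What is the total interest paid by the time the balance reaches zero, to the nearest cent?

$329.62

Monthly rate r = 20.1%/12 = 1.675% = 0.01675.
Payoff takes n = ⌈−ln(1 − rB₀/P)/ln(1+r)⌉ = ⌈6.709⌉ = 7 payments; the last is $564.95.
Total paid = 6·$795.00 + $564.95 = $5,334.95.
Total interest = total paid − principal = $5,334.95 − $5,005.33 = $329.62.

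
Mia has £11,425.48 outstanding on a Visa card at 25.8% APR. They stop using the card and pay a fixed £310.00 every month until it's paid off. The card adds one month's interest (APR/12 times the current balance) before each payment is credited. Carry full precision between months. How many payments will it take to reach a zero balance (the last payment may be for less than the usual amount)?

74 payments

Monthly rate r = 25.8%/12 = 2.15% = 0.0215.
Recurrence: B ← B·(1+r) − £310.00.
Month 1: interest £245.65; balance after payment £11,361.13.
Month 2: interest £244.26; balance after payment £11,295.39.
Closed form: n = −ln(1 − rB₀/P)/ln(1+r) = −ln(0.20759)/ln(1.0215) ≈ 73.909, so the balance reaches zero during payment 74.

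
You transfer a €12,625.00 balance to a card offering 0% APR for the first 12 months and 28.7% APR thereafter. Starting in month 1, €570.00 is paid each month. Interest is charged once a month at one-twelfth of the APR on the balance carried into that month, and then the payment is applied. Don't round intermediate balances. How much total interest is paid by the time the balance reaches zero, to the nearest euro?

€922

Promo months 1–12 at r₀ = 0%/12 = 0; months 13+ at r₁ = 28.7%/12 = 0.0239167.
After month 12 (no interest yet): B = €12,625.00 − 12·€570.00 = €5,785.00.
Then at r₁ with €570.00/mo: n₂ = −ln(1 − r₁·B/P)/ln(1+r₁) ≈ 11.76 → 12 more payments.
Total paid = 23·€570.00 + €436.59 = €13,546.59; interest = €13,546.59 − €12,625.00 = €921.59.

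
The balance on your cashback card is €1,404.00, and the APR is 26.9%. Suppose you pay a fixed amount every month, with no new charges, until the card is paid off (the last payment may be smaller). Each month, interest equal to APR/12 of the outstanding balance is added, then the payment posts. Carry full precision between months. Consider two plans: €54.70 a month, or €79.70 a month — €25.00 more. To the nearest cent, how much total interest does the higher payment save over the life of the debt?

€307.39

Monthly rate r = 26.9%/12 = 2.24167% = 0.0224167.
At €54.70/mo: n = ⌈−ln(1 − rB₀/P)/ln(1+r)⌉ = 39 payments (last €34.99); total interest = total paid − €1,404.00 = €709.59.
At €79.70/mo: 23 payments (last €52.80); total interest €402.20.
Interest saved = €709.59 − €402.20 = €307.39.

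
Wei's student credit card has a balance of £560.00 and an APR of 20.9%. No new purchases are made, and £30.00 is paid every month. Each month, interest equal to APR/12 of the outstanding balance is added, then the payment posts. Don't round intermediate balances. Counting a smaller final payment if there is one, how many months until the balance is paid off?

23 payments

Monthly rate r = 20.9%/12 = 1.74167% = 0.0174167.
Recurrence: B ← B·(1+r) − £30.00.
Month 1: interest £9.75; balance after payment £539.75.
Month 2: interest £9.40; balance after payment £519.15.
Closed form: n = −ln(1 − rB₀/P)/ln(1+r) = −ln(0.67489)/ln(1.01742) ≈ 22.773, so the balance reaches zero during payment 23.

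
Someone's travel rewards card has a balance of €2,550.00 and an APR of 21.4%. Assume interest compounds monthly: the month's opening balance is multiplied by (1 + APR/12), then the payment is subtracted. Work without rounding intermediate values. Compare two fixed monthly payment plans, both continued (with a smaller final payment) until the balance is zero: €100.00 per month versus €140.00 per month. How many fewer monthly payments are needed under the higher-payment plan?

Monthly rate r = 21.4%/12 = 1.78333% = 0.0178333.
At €100.00/mo: n = ⌈−ln(1 − rB₀/P)/ln(1+r)⌉ = 35 payments (last €31.42); total interest = total paid − €2,550.00 = €881.42.
At €140.00/mo: 23 payments (last €31.12); total interest €561.12.
Payments saved = 35 − 23 = 12.

12 fewer payments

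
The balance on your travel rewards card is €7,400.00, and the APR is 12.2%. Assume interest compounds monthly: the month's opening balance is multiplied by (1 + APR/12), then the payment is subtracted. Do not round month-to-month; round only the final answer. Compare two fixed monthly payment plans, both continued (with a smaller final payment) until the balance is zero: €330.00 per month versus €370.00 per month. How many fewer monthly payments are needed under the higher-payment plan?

Monthly rate r = 12.2%/12 = 1.01667% = 0.0101667.
At €330.00/mo: n = ⌈−ln(1 − rB₀/P)/ln(1+r)⌉ = 26 payments (last €191.62); total interest = total paid − €7,400.00 = €1,041.62.
At €370.00/mo: 23 payments (last €175.37); total interest €915.37.
Payments saved = 26 − 23 = 3.

3 fewer payments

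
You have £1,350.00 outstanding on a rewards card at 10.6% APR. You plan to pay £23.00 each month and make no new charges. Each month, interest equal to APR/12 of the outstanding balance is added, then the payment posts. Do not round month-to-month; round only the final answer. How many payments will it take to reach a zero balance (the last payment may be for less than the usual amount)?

84 months

Monthly rate r = 10.6%/12 = 0.883333% = 0.00883333.
Recurrence: B ← B·(1+r) − £23.00.
Month 1: interest £11.93; balance after payment £1,338.92.
Month 2: interest £11.83; balance after payment £1,327.75.
Closed form: n = −ln(1 − rB₀/P)/ln(1+r) = −ln(0.48152)/ln(1.00883) ≈ 83.097, so the balance reaches zero during payment 84.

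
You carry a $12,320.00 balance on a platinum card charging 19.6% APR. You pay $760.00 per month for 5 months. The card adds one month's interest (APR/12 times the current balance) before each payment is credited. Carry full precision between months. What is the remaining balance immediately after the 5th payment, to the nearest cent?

Monthly rate r = 19.6%/12 = 1.63333% = 0.0163333.
Each month: B ← B·(1+r) − $760.00.
Month 1: interest $201.23; balance after payment $11,761.23.
Month 2: interest $192.10; balance after payment $11,193.33.
Month 3: interest $182.82; balance after payment $10,616.15.
Month 4: interest $173.40; balance after payment $10,029.55.
Month 5: interest $163.82; balance after payment $9,433.36.

$9,433.36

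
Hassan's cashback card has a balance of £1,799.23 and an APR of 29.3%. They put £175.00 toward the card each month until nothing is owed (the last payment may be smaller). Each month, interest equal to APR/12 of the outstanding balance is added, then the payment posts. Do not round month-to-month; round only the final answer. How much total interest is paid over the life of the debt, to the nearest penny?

Monthly rate r = 29.3%/12 = 2.44167% = 0.0244167.
Payoff takes n = ⌈−ln(1 − rB₀/P)/ln(1+r)⌉ = ⌈11.983⌉ = 12 payments; the last is £172.01.
Total paid = 11·£175.00 + £172.01 = £2,097.01.
Total interest = total paid − principal = £2,097.01 − £1,799.23 = £297.78.

£297.78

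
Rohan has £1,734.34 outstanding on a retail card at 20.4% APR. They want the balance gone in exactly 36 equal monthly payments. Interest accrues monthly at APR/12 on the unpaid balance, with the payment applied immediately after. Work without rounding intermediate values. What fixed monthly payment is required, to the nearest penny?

Monthly rate r = 20.4%/12 = 1.7% = 0.017.
Level-payment amortization: P = B₀·r / (1 − (1+r)^(−n)) = 1734.34·0.017 / (1 − 1.017^(−36)).
Denominator 1 − (1+r)^(−36) = 0.454938264.
P = 29.4838 / 0.454938264 ≈ 64.81.

£64.81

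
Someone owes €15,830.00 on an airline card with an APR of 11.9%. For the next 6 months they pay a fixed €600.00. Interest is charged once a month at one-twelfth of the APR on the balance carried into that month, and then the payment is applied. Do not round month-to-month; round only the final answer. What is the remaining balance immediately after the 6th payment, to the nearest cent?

Monthly rate r = 11.9%/12 = 0.991667% = 0.00991667.
Each month: B ← B·(1+r) − €600.00.
Month 1: interest €156.98; balance after payment €15,386.98.
Month 2: interest €152.59; balance after payment €14,939.57.
Month 3: interest €148.15; balance after payment €14,487.72.
Month 4: interest €143.67; balance after payment €14,031.39.
Month 5: interest €139.14; balance after payment €13,570.53.
Month 6: interest €134.57; balance after payment €13,105.11.

€13,105.11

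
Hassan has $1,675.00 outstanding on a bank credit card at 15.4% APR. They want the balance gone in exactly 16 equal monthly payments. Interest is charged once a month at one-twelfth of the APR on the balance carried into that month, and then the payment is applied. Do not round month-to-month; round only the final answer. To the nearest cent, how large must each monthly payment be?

Monthly rate r = 15.4%/12 = 1.28333% = 0.0128333.
Level-payment amortization: P = B₀·r / (1 − (1+r)^(−n)) = 1675.00·0.0128333 / (1 − 1.01283^(−16)).
Denominator 1 − (1+r)^(−16) = 0.184559599.
P = 21.4958 / 0.184559599 ≈ 116.47.

$116.47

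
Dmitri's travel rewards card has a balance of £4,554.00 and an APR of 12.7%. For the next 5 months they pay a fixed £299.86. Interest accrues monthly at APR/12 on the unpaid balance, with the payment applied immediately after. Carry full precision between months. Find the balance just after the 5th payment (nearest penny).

Monthly rate r = 12.7%/12 = 1.05833% = 0.0105833.
Each month: B ← B·(1+r) − £299.86.
Month 1: interest £48.20; balance after payment £4,302.34.
Month 2: interest £45.53; balance after payment £4,048.01.
Month 3: interest £42.84; balance after payment £3,790.99.
Month 4: interest £40.12; balance after payment £3,531.25.
Month 5: interest £37.37; balance after payment £3,268.76.

£3,268.76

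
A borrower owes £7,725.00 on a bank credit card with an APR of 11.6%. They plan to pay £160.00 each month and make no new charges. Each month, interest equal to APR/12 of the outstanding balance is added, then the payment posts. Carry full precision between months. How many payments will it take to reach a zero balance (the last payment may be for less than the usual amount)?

66 payments

Monthly rate r = 11.6%/12 = 0.966667% = 0.00966667.
Recurrence: B ← B·(1+r) − £160.00.
Month 1: interest £74.67; balance after payment £7,639.68.
Month 2: interest £73.85; balance after payment £7,553.53.
Closed form: n = −ln(1 − rB₀/P)/ln(1+r) = −ln(0.53328)/ln(1.00967) ≈ 65.352, so the balance reaches zero during payment 66.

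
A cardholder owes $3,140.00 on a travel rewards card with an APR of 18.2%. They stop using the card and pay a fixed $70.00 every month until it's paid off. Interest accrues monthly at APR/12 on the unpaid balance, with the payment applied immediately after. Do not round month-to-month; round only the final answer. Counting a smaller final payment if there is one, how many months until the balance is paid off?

Monthly rate r = 18.2%/12 = 1.51667% = 0.0151667.
Recurrence: B ← B·(1+r) − $70.00.
Month 1: interest $47.62; balance after payment $3,117.62.
Month 2: interest $47.28; balance after payment $3,094.91.
Closed form: n = −ln(1 − rB₀/P)/ln(1+r) = −ln(0.31967)/ln(1.01517) ≈ 75.765, so the balance reaches zero during payment 76.

76 months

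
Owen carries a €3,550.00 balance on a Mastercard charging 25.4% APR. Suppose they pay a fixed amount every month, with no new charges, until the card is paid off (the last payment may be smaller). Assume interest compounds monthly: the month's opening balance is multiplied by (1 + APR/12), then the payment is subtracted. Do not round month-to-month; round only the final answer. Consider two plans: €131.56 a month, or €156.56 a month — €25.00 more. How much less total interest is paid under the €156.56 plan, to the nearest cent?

€430.83

Monthly rate r = 25.4%/12 = 2.11667% = 0.0211667.
At €131.56/mo: n = ⌈−ln(1 − rB₀/P)/ln(1+r)⌉ = 41 payments (last €55.85); total interest = total paid − €3,550.00 = €1,768.25.
At €156.56/mo: 32 payments (last €34.06); total interest €1,337.42.
Interest saved = €1,768.25 − €1,337.42 = €430.83.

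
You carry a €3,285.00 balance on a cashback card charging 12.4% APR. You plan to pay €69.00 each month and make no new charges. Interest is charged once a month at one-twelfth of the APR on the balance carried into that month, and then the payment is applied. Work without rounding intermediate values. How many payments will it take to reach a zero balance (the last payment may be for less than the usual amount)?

66 payments

Monthly rate r = 12.4%/12 = 1.03333% = 0.0103333.
Recurrence: B ← B·(1+r) − €69.00.
Month 1: interest €33.95; balance after payment €3,249.95.
Month 2: interest €33.58; balance after payment €3,214.53.
Closed form: n = −ln(1 − rB₀/P)/ln(1+r) = −ln(0.50804)/ln(1.01033) ≈ 65.872, so the balance reaches zero during payment 66.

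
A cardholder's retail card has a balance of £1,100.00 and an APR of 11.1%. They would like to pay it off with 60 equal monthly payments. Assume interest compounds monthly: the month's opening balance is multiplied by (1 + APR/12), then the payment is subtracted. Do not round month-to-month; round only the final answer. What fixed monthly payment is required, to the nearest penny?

Monthly rate r = 11.1%/12 = 0.925% = 0.00925.
Level-payment amortization: P = B₀·r / (1 − (1+r)^(−n)) = 1100.00·0.00925 / (1 − 1.00925^(−60)).
Denominator 1 − (1+r)^(−60) = 0.424461322.
P = 10.175 / 0.424461322 ≈ 23.97.

£23.97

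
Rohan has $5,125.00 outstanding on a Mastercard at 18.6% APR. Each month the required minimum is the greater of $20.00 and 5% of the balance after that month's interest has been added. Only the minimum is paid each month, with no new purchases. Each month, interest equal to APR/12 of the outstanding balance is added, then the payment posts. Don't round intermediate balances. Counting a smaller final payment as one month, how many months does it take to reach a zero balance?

Monthly rate r = 18.6%/12 = 1.55% = 0.0155.
While 5% of the post-interest balance exceeds $20.00, each month B ← (B·(1+r))·(1 − 0.05), i.e. B shrinks by the factor (1+r)·0.95 = 0.96473.
This holds for months 1–72. Entering month 73 the balance is $386.14; 5% of the post-interest balance is now below $20.00, so the flat $20.00 minimum applies from here.
From month 73 a fixed $20.00 at rate r clears $386.14 in 24 more payments. Total: 72 + 24 = 96 months.

96 months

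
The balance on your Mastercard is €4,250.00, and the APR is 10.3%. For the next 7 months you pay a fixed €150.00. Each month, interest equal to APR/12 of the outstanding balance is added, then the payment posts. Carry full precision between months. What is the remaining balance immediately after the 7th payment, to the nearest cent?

Monthly rate r = 10.3%/12 = 0.858333% = 0.00858333.
Each month: B ← B·(1+r) − €150.00.
Month 1: interest €36.48; balance after payment €4,136.48.
Month 2: interest €35.50; balance after payment €4,021.98.
Month 3: interest €34.52; balance after payment €3,906.51.
Month 4: interest €33.53; balance after payment €3,790.04.
Month 5: interest €32.53; balance after payment €3,672.57.
Month 6: interest €31.52; balance after payment €3,554.09.
Month 7: interest €30.51; balance after payment €3,434.60.

€3,434.60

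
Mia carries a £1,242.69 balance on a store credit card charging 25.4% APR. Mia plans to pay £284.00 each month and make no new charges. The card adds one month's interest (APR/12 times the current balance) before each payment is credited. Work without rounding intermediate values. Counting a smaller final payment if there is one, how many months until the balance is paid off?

Monthly rate r = 25.4%/12 = 2.11667% = 0.0211667.
Recurrence: B ← B·(1+r) − £284.00.
Month 1: interest £26.30; balance after payment £984.99.
Month 2: interest £20.85; balance after payment £721.84.
Month 3: interest £15.28; balance after payment £453.12.
Month 4: interest £9.59; balance after payment £178.71.
Month 5: interest £3.78; balance after payment £0.00.

5 payments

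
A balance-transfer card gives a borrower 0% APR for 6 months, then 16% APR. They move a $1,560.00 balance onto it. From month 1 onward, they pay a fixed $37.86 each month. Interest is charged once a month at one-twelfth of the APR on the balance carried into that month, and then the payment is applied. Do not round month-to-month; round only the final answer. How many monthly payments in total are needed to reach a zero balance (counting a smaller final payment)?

54 months

Promo months 1–6 at r₀ = 0%/12 = 0; months 7+ at r₁ = 16%/12 = 0.0133333.
After month 6 (no interest yet): B = $1,560.00 − 6·$37.86 = $1,332.84.
Then at r₁ with $37.86/mo: n₂ = −ln(1 − r₁·B/P)/ln(1+r₁) ≈ 47.85 → 48 more payments.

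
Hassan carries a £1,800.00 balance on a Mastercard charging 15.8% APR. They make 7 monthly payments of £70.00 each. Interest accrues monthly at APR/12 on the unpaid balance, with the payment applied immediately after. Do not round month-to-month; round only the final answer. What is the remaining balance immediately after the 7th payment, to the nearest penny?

£1,462.81

Monthly rate r = 15.8%/12 = 1.31667% = 0.0131667.
Each month: B ← B·(1+r) − £70.00.
Month 1: interest £23.70; balance after payment £1,753.70.
Month 2: interest £23.09; balance after payment £1,706.79.
Month 3: interest £22.47; balance after payment £1,659.26.
Month 4: interest £21.85; balance after payment £1,611.11.
Month 5: interest £21.21; balance after payment £1,562.32.
Month 6: interest £20.57; balance after payment £1,512.89.
Month 7: interest £19.92; balance after payment £1,462.81.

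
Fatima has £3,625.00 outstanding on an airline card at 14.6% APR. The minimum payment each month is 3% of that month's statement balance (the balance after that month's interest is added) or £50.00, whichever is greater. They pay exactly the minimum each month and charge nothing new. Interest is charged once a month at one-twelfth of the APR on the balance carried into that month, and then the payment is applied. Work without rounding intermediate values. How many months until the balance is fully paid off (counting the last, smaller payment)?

86 months

Monthly rate r = 14.6%/12 = 1.21667% = 0.0121667.
While 3% of the post-interest balance exceeds £50.00, each month B ← (B·(1+r))·(1 − 0.03), i.e. B shrinks by the factor (1+r)·0.97 = 0.9818.
This holds for months 1–43. Entering month 44 the balance is £1,645.62; 3% of the post-interest balance is now below £50.00, so the flat £50.00 minimum applies from here.
From month 44 a fixed £50.00 at rate r clears £1,645.62 in 43 more payments. Total: 43 + 43 = 86 months.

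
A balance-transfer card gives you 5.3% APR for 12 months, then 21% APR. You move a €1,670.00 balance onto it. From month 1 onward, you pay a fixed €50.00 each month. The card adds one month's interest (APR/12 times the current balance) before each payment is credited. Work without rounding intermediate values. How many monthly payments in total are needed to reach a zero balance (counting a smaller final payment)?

Promo months 1–12 at r₀ = 5.3%/12 = 0.00441667; months 13+ at r₁ = 21%/12 = 0.0175.
After month 12: iterate B ← B·(1+r₀) − €50.00 for 12 months → €1,145.90.
Then at r₁ with €50.00/mo: n₂ = −ln(1 − r₁·B/P)/ln(1+r₁) ≈ 29.55 → 30 more payments.

42 months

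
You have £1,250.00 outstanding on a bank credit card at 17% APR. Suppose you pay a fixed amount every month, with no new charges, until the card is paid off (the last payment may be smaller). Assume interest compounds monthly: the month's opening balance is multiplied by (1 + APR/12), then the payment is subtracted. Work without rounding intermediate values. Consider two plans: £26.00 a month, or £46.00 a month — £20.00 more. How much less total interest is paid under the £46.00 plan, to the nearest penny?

Monthly rate r = 17%/12 = 1.41667% = 0.0141667.
At £26.00/mo: n = ⌈−ln(1 − rB₀/P)/ln(1+r)⌉ = 82 payments (last £6.31); total interest = total paid − £1,250.00 = £862.31.
At £46.00/mo: 35 payments (last £25.54); total interest £339.54.
Interest saved = £862.31 − £339.54 = £522.77.

£522.77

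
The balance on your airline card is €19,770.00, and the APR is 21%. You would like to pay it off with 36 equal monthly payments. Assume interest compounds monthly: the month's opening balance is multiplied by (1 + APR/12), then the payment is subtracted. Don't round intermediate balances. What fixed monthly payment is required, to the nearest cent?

€744.84

Monthly rate r = 21%/12 = 1.75% = 0.0175.
Level-payment amortization: P = B₀·r / (1 − (1+r)^(−n)) = 19770.00·0.0175 / (1 − 1.0175^(−36)).
Denominator 1 − (1+r)^(−36) = 0.464498174.
P = 345.975 / 0.464498174 ≈ 744.84.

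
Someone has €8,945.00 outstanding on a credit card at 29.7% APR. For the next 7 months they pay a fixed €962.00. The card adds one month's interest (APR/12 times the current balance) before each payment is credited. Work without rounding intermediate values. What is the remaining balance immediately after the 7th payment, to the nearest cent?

Monthly rate r = 29.7%/12 = 2.475% = 0.02475.
Each month: B ← B·(1+r) − €962.00.
Month 1: interest €221.39; balance after payment €8,204.39.
Month 2: interest €203.06; balance after payment €7,445.45.
Month 3: interest €184.27; balance after payment €6,667.72.
Month 4: interest €165.03; balance after payment €5,870.75.
Month 5: interest €145.30; balance after payment €5,054.05.
Month 6: interest €125.09; balance after payment €4,217.14.
Month 7: interest €104.37; balance after payment €3,359.51.

€3,359.51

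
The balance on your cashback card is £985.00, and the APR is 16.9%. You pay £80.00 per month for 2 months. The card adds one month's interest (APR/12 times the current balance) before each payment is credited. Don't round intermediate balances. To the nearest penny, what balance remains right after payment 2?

£851.81

Monthly rate r = 16.9%/12 = 1.40833% = 0.0140833.
Each month: B ← B·(1+r) − £80.00.
Month 1: interest £13.87; balance after payment £918.87.
Month 2: interest £12.94; balance after payment £851.81.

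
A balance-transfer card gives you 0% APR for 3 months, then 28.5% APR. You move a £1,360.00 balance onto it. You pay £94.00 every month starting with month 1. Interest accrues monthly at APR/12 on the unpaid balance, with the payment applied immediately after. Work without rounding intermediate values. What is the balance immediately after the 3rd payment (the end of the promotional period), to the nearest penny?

£1,078.00

Promo months 1–3 at r₀ = 0%/12 = 0; months 4+ at r₁ = 28.5%/12 = 0.02375.
After month 3 (no interest yet): B = £1,360.00 − 3·£94.00 = £1,078.00.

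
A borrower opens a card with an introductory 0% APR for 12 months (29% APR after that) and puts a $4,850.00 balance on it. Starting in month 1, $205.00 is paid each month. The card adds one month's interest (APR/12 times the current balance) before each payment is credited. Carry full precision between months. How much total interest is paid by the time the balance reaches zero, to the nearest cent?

$451.32

Promo months 1–12 at r₀ = 0%/12 = 0; months 13+ at r₁ = 29%/12 = 0.0241667.
After month 12 (no interest yet): B = $4,850.00 − 12·$205.00 = $2,390.00.
Then at r₁ with $205.00/mo: n₂ = −ln(1 − r₁·B/P)/ln(1+r₁) ≈ 13.86 → 14 more payments.
Total paid = 25·$205.00 + $176.32 = $5,301.32; interest = $5,301.32 − $4,850.00 = $451.32.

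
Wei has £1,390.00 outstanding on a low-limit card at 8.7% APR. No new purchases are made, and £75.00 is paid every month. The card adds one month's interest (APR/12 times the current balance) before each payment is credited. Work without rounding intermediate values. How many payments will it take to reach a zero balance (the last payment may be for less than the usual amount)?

20 payments

Monthly rate r = 8.7%/12 = 0.725% = 0.00725.
Recurrence: B ← B·(1+r) − £75.00.
Month 1: interest £10.08; balance after payment £1,325.08.
Month 2: interest £9.61; balance after payment £1,259.68.
Closed form: n = −ln(1 − rB₀/P)/ln(1+r) = −ln(0.86563)/ln(1.00725) ≈ 19.975, so the balance reaches zero during payment 20.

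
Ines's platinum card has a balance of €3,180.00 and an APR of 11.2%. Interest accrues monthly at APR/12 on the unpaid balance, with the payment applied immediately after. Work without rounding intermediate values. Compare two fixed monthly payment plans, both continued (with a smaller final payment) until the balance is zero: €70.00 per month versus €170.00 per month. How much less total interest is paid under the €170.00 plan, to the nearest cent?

€645.42

Monthly rate r = 11.2%/12 = 0.933333% = 0.00933333.
At €70.00/mo: n = ⌈−ln(1 − rB₀/P)/ln(1+r)⌉ = 60 payments (last €26.71); total interest = total paid − €3,180.00 = €976.71.
At €170.00/mo: 21 payments (last €111.29); total interest €331.29.
Interest saved = €976.71 − €331.29 = €645.42.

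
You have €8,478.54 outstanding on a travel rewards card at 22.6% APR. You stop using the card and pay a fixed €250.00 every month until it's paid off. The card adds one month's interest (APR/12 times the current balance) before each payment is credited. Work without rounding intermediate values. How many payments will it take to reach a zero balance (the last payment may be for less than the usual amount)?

Monthly rate r = 22.6%/12 = 1.88333% = 0.0188333.
Recurrence: B ← B·(1+r) − €250.00.
Month 1: interest €159.68; balance after payment €8,388.22.
Month 2: interest €157.98; balance after payment €8,296.20.
Closed form: n = −ln(1 − rB₀/P)/ln(1+r) = −ln(0.36128)/ln(1.01883) ≈ 54.565, so the balance reaches zero during payment 55.

55 payments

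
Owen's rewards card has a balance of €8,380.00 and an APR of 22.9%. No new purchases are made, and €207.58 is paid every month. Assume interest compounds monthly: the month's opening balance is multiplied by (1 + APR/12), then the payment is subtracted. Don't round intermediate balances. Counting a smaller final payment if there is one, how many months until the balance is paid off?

78 payments

Monthly rate r = 22.9%/12 = 1.90833% = 0.0190833.
Recurrence: B ← B·(1+r) − €207.58.
Month 1: interest €159.92; balance after payment €8,332.34.
Month 2: interest €159.01; balance after payment €8,283.77.
Closed form: n = −ln(1 − rB₀/P)/ln(1+r) = −ln(0.22961)/ln(1.01908) ≈ 77.837, so the balance reaches zero during payment 78.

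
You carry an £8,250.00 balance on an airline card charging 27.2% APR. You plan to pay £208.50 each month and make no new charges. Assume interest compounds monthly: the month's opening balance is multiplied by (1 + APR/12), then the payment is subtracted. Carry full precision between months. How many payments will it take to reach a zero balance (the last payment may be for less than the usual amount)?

Monthly rate r = 27.2%/12 = 2.26667% = 0.0226667.
Recurrence: B ← B·(1+r) − £208.50.
Month 1: interest £187.00; balance after payment £8,228.50.
Month 2: interest £186.51; balance after payment £8,206.51.
Closed form: n = −ln(1 − rB₀/P)/ln(1+r) = −ln(0.10312)/ln(1.02267) ≈ 101.362, so the balance reaches zero during payment 102.

102 payments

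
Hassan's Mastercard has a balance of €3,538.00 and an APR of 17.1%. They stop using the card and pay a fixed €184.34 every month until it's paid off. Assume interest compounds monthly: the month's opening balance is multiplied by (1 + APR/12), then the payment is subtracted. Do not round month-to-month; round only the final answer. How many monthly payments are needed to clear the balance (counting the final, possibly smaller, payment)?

Monthly rate r = 17.1%/12 = 1.425% = 0.01425.
Recurrence: B ← B·(1+r) − €184.34.
Month 1: interest €50.42; balance after payment €3,404.08.
Month 2: interest €48.51; balance after payment €3,268.24.
Closed form: n = −ln(1 − rB₀/P)/ln(1+r) = −ln(0.7265)/ln(1.01425) ≈ 22.581, so the balance reaches zero during payment 23.

23 payments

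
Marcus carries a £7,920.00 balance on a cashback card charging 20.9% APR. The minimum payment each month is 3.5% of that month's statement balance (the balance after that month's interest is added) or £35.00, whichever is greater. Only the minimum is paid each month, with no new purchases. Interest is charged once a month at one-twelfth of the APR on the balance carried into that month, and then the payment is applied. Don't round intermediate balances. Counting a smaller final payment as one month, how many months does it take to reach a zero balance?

153 months

Monthly rate r = 20.9%/12 = 1.74167% = 0.0174167.
While 3.5% of the post-interest balance exceeds £35.00, each month B ← (B·(1+r))·(1 − 0.035), i.e. B shrinks by the factor (1+r)·0.965 = 0.98181.
This holds for months 1–114. Entering month 115 the balance is £976.58; 3.5% of the post-interest balance is now below £35.00, so the flat £35.00 minimum applies from here.
From month 115 a fixed £35.00 at rate r clears £976.58 in 39 more payments. Total: 114 + 39 = 153 months.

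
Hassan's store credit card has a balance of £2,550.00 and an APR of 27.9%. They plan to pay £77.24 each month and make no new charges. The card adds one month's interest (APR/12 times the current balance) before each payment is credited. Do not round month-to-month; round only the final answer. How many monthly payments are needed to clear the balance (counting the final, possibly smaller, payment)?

64 payments

Monthly rate r = 27.9%/12 = 2.325% = 0.02325.
Recurrence: B ← B·(1+r) − £77.24.
Month 1: interest £59.29; balance after payment £2,532.05.
Month 2: interest £58.87; balance after payment £2,513.68.
Closed form: n = −ln(1 − rB₀/P)/ln(1+r) = −ln(0.23242)/ln(1.02325) ≈ 63.488, so the balance reaches zero during payment 64.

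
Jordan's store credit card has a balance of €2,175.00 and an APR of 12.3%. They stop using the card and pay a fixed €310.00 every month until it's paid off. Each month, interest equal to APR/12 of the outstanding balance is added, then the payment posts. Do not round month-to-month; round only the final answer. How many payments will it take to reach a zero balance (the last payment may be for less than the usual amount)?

Monthly rate r = 12.3%/12 = 1.025% = 0.01025.
Recurrence: B ← B·(1+r) − €310.00.
Month 1: interest €22.29; balance after payment €1,887.29.
Month 2: interest €19.34; balance after payment €1,596.64.
Closed form: n = −ln(1 − rB₀/P)/ln(1+r) = −ln(0.92808)/ln(1.01025) ≈ 7.318, so the balance reaches zero during payment 8.

8 months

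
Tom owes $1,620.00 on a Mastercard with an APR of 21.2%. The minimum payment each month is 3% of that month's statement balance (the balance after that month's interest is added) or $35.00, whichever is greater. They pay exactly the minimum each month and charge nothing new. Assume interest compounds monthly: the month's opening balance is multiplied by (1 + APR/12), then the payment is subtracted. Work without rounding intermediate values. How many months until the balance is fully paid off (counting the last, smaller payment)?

Monthly rate r = 21.2%/12 = 1.76667% = 0.0176667.
While 3% of the post-interest balance exceeds $35.00, each month B ← (B·(1+r))·(1 − 0.03), i.e. B shrinks by the factor (1+r)·0.97 = 0.98714.
This holds for months 1–27. Entering month 28 the balance is $1,142.09; 3% of the post-interest balance is now below $35.00, so the flat $35.00 minimum applies from here.
From month 28 a fixed $35.00 at rate r clears $1,142.09 in 50 more payments. Total: 27 + 50 = 77 months.

77 months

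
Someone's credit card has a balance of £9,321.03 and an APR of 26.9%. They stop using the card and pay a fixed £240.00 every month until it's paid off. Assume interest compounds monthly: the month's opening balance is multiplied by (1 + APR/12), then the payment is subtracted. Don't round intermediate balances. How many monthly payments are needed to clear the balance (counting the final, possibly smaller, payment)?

93 months

Monthly rate r = 26.9%/12 = 2.24167% = 0.0224167.
Recurrence: B ← B·(1+r) − £240.00.
Month 1: interest £208.95; balance after payment £9,289.98.
Month 2: interest £208.25; balance after payment £9,258.23.
Closed form: n = −ln(1 − rB₀/P)/ln(1+r) = −ln(0.12939)/ln(1.02242) ≈ 92.242, so the balance reaches zero during payment 93.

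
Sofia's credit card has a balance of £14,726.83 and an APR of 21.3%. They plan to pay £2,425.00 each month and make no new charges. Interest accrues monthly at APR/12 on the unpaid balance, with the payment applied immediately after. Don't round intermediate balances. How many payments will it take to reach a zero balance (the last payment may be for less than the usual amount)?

7 payments

Monthly rate r = 21.3%/12 = 1.775% = 0.01775.
Recurrence: B ← B·(1+r) − £2,425.00.
Month 1: interest £261.40; balance after payment £12,563.23.
Month 2: interest £223.00; balance after payment £10,361.23.
Closed form: n = −ln(1 − rB₀/P)/ln(1+r) = −ln(0.89221)/ln(1.01775) ≈ 6.483, so the balance reaches zero during payment 7.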